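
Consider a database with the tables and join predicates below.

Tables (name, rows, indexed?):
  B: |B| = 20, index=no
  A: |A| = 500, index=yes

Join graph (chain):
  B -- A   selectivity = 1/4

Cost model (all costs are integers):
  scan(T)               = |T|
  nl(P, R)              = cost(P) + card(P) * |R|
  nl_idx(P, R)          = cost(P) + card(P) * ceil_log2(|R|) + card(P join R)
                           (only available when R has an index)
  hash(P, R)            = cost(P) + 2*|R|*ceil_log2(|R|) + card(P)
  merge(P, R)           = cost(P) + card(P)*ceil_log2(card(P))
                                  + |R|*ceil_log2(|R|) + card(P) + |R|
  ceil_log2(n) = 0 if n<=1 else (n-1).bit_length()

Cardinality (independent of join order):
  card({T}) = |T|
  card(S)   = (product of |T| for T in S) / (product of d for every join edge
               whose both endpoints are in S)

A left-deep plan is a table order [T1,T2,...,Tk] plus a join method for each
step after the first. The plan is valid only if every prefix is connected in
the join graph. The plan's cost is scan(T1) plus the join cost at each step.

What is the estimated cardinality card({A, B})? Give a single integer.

2500

Tables in S: A(500), B(20)
Edges inside S: B-A(d=4)
numerator = 500 * 20 = 10000
denominator = 4 = 4
card(S) = 10000 / 4 = 2500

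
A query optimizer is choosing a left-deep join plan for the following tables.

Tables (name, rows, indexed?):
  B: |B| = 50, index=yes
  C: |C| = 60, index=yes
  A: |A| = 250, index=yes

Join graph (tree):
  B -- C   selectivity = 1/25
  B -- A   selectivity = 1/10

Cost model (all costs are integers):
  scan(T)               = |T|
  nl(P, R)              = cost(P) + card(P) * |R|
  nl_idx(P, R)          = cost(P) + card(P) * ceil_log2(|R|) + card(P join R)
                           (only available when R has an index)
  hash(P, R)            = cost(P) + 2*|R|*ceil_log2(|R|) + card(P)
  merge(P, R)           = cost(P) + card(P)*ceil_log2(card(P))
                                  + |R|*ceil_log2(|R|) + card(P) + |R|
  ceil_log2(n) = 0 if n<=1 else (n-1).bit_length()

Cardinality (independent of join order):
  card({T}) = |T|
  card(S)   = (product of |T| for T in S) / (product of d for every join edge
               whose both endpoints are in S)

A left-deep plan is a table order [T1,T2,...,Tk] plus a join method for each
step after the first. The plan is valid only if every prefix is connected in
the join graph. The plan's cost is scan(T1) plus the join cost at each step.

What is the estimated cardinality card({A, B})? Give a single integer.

1250

Tables in S: A(250), B(50)
Edges inside S: B-A(d=10)
numerator = 250 * 50 = 12500
denominator = 10 = 10
card(S) = 12500 / 10 = 1250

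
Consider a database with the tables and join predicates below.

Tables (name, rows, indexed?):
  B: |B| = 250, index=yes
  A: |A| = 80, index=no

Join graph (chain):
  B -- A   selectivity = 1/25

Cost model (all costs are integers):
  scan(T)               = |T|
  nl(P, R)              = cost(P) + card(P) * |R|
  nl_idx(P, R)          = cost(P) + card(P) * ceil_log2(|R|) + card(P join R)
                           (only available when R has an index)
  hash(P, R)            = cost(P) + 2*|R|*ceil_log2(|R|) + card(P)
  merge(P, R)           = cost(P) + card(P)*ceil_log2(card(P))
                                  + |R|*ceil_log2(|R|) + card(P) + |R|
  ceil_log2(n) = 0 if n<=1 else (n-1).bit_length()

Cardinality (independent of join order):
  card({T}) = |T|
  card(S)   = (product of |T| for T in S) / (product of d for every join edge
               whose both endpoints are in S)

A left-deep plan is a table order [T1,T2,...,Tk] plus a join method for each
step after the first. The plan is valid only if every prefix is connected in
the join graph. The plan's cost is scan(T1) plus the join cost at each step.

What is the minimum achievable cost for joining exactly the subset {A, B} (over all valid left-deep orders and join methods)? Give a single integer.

1520

Selinger DP over subsets of {A,B}:
  {B}: scan cost=250, card=250
  {A}: scan cost=80, card=80
  {AB}: card=800; try (B,nl_idx)→1520, (A,hash)→1620, (B,merge)→2970, (A,merge)→3140, (B,hash)→4160, (B,nl)→20080 …(+1); best=1520 via (B,nl_idx)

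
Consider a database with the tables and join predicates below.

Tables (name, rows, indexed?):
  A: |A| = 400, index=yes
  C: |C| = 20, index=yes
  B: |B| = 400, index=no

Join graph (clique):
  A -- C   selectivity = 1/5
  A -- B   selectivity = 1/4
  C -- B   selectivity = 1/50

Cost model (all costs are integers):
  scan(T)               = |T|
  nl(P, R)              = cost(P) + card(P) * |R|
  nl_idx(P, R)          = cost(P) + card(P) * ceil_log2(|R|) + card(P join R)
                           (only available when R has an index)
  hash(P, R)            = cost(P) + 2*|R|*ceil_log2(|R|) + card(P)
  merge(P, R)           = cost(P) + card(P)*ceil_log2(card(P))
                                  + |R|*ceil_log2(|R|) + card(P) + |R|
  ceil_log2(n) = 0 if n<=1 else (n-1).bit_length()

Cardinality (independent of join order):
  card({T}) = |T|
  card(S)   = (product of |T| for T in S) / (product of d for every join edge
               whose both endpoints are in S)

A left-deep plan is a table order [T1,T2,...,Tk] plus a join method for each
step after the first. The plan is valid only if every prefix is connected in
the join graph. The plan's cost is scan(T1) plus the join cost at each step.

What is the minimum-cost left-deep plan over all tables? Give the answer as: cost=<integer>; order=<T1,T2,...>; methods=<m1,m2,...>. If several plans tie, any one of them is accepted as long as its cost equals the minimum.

Selinger DP (subsets sized 1..n):
  {A}: scan cost=400, card=400
  {C}: scan cost=20, card=20
  {B}: scan cost=400, card=400
  {AC}: card=1600; try (C,hash)→1000, (A,nl_idx)→1800, (C,nl_idx)→4000, (A,merge)→4140, (C,merge)→4520, (A,hash)→7240 …(+2); best=1000 via (C,hash)
  {AB}: card=40000; try (B,hash)→8000, (A,hash)→8000, (B,merge)→8400, (A,merge)→8400, (A,nl_idx)→44000, (B,nl)→160400 …(+1); best=8000 via (B,hash)
  {BC}: card=160; try (C,hash)→1000, (C,nl_idx)→2560, (B,merge)→4140, (C,merge)→4520, (B,hash)→7240, (B,nl)→8020 …(+1); best=1000 via (C,hash)
  {ABC}: card=3200; try (A,nl_idx)→5640, (A,merge)→6440, (A,hash)→8360, (B,hash)→9800, (B,merge)→24200, (C,hash)→48200 …(+5); best=5640 via (A,nl_idx)

cost=5640; order=B,C,A; methods=hash,nl_idx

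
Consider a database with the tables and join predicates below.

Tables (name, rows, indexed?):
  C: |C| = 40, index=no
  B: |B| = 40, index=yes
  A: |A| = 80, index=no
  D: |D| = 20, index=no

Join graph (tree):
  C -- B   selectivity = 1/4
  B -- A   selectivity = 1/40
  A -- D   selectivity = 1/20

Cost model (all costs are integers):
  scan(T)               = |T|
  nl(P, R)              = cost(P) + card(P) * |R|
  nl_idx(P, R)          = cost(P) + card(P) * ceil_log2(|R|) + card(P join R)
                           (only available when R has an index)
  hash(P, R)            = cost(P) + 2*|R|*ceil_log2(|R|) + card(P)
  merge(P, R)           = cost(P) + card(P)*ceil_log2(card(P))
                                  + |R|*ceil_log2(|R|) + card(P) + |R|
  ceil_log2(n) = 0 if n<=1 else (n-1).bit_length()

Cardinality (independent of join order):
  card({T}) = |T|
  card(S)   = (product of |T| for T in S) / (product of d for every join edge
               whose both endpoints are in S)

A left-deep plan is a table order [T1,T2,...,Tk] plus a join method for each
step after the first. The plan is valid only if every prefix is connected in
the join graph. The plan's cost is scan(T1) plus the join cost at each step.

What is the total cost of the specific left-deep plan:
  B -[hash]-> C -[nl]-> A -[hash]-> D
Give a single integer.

step 1: scan B: cost=40, card=40
step 2: join C via hash
    card(P join C) = 40*40/(4) = 400
    cost = 40 + 2*40*6 + 40 = 560
step 3: join A via nl
    card(P join A) = 400*80/(40) = 800
    cost = 560 + 400*80 = 32560
step 4: join D via hash
    card(P join D) = 800*20/(20) = 800
    cost = 32560 + 2*20*5 + 800 = 33560

33560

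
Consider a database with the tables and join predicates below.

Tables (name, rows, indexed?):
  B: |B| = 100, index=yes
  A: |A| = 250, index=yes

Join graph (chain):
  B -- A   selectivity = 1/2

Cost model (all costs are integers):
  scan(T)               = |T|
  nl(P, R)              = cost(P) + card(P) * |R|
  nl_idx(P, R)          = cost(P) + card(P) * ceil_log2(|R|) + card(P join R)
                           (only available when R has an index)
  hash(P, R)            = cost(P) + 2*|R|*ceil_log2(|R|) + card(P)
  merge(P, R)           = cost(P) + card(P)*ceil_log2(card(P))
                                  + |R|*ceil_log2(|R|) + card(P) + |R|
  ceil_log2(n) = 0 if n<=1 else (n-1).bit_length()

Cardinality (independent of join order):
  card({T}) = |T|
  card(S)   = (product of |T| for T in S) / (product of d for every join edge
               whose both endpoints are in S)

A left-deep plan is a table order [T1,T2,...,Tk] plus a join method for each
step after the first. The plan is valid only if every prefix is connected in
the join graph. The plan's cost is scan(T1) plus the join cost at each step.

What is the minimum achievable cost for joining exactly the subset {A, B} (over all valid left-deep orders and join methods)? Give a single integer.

1900

Selinger DP over subsets of {A,B}:
  {B}: scan cost=100, card=100
  {A}: scan cost=250, card=250
  {AB}: card=12500; try (B,hash)→1900, (A,merge)→3150, (B,merge)→3300, (A,hash)→4200, (A,nl_idx)→13400, (B,nl_idx)→14500 …(+2); best=1900 via (B,hash)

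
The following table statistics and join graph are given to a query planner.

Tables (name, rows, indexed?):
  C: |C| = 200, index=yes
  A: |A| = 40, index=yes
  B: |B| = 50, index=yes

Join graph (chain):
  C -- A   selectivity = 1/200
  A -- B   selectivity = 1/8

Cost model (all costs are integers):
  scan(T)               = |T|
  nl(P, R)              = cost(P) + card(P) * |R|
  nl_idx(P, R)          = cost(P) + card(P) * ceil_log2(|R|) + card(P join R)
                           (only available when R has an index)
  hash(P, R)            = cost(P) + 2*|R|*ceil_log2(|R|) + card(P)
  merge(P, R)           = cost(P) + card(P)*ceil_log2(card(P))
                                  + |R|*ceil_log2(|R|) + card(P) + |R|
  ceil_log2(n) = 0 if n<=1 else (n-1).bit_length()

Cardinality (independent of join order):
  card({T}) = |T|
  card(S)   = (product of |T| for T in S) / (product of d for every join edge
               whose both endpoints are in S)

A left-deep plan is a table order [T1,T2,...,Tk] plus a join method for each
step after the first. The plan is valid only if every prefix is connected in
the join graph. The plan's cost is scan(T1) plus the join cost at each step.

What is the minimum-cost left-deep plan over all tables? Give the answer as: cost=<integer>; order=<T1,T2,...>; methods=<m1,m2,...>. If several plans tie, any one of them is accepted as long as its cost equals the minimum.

Selinger DP (subsets sized 1..n):
  {C}: scan cost=200, card=200
  {A}: scan cost=40, card=40
  {B}: scan cost=50, card=50
  {AC}: card=40; try (C,nl_idx)→400, (A,hash)→880, (A,nl_idx)→1440, (C,merge)→2120, (A,merge)→2280, (C,hash)→3280 …(+2); best=400 via (C,nl_idx)
  {AB}: card=250; try (B,nl_idx)→530, (A,hash)→580, (A,nl_idx)→600, (B,merge)→670, (B,hash)→680, (A,merge)→680 …(+2); best=530 via (B,nl_idx)
  {ABC}: card=250; try (B,nl_idx)→890, (B,merge)→1030, (B,hash)→1040, (B,nl)→2400, (C,nl_idx)→2780, (C,hash)→3980 …(+2); best=890 via (B,nl_idx)

cost=890; order=A,C,B; methods=nl_idx,nl_idx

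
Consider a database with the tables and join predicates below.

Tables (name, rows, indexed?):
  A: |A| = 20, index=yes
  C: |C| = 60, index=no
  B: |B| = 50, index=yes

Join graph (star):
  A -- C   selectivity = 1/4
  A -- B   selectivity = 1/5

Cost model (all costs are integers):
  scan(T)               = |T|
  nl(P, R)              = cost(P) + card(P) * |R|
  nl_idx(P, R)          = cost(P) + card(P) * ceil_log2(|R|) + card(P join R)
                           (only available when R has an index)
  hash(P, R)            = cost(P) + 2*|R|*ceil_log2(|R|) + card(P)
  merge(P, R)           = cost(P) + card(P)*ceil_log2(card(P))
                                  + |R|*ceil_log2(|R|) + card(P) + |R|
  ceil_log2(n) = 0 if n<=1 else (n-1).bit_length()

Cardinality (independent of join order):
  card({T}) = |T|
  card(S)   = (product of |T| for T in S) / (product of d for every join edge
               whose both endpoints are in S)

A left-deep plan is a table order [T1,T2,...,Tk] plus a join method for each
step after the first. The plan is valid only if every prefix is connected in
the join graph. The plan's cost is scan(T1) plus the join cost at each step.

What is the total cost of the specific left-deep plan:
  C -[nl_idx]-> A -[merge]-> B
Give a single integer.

step 1: scan C: cost=60, card=60
step 2: join A via nl_idx
    card(P join A) = 60*20/(4) = 300
    cost = 60 + 60*5 + 300 = 660
step 3: join B via merge
    card(P join B) = 300*50/(5) = 3000
    cost = 660 + 300*9 + 50*6 + 300 + 50 = 4010

4010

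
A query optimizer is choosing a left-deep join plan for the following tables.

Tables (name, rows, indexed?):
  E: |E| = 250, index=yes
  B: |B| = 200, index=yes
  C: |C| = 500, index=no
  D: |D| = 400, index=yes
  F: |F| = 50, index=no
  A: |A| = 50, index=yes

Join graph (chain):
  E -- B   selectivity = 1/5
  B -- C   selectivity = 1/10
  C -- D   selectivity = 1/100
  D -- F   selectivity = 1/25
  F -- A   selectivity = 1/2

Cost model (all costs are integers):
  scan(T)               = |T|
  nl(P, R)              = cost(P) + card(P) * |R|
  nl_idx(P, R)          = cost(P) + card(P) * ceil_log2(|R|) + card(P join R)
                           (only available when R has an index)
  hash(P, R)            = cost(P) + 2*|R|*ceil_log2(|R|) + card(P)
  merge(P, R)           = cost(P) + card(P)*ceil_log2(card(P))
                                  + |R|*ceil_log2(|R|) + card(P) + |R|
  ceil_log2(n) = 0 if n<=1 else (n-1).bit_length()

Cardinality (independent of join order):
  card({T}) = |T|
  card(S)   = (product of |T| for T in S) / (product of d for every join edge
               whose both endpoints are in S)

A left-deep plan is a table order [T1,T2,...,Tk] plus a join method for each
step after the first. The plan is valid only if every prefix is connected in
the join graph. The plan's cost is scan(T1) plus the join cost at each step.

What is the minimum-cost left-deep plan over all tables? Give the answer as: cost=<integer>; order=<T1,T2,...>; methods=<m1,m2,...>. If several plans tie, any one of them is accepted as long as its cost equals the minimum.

cost=2101400; order=C,D,F,B,A,E; methods=nl_idx,hash,hash,hash,hash

Selinger DP (subsets sized 1..n):
  {E}: scan cost=250, card=250
  {B}: scan cost=200, card=200
  {C}: scan cost=500, card=500
  {D}: scan cost=400, card=400
  {F}: scan cost=50, card=50
  {A}: scan cost=50, card=50
  {BE}: card=10000; try (B,hash)→3700, (E,merge)→4250, (B,merge)→4300, (E,hash)→4400, (E,nl_idx)→11800, (B,nl_idx)→12250 …(+2); best=3700 via (B,hash)
  {BC}: card=10000; try (B,hash)→4200, (C,merge)→7000, (B,merge)→7300, (C,hash)→9400, (B,nl_idx)→14500, (C,nl)→100200 …(+1); best=4200 via (B,hash)
  {CD}: card=2000; try (D,nl_idx)→7000, (D,hash)→8200, (C,merge)→9400, (D,merge)→9500, (C,hash)→9800, (C,nl)→200400 …(+1); best=7000 via (D,nl_idx)
  {DF}: card=800; try (D,nl_idx)→1300, (F,hash)→1400, (D,merge)→4400, (F,merge)→4750, (D,hash)→7300, (D,nl)→20050 …(+1); best=1300 via (D,nl_idx)
  {AF}: card=1250; try (F,hash)→700, (A,hash)→700, (F,merge)→750, (A,merge)→750, (A,nl_idx)→1600, (F,nl)→2550 …(+1); best=700 via (F,hash)
  {BCE}: card=500000; try (E,hash)→18200, (C,hash)→22700, (E,merge)→156450, (C,merge)→158700, (E,nl_idx)→584200, (E,nl)→2504200 …(+1); best=18200 via (E,hash)
  {BCD}: card=40000; try (B,hash)→12200, (D,hash)→21400, (B,merge)→32800, (B,nl_idx)→63000, (D,nl_idx)→134200, (D,merge)→158200 …(+2); best=12200 via (B,hash)
  {CDF}: card=4000; try (F,hash)→9600, (C,hash)→11100, (C,merge)→15100, (F,merge)→31350, (F,nl)→107000, (C,nl)→401300; best=9600 via (F,hash)
  {ADF}: card=20000; try (A,hash)→2700, (D,hash)→9150, (A,merge)→10450, (D,merge)→19700, (A,nl_idx)→26100, (D,nl_idx)→31950 …(+2); best=2700 via (A,hash)
  {BCDE}: card=2000000; try (E,hash)→56200, (D,hash)→525400, (E,merge)→694450, (E,nl_idx)→2332200, (D,nl_idx)→6518200, (E,nl)→10012200 …(+2); best=56200 via (E,hash)
  {BCDF}: card=80000; try (B,hash)→16800, (F,hash)→52800, (B,merge)→63400, (B,nl_idx)→121600, (F,merge)→692550, (B,nl)→809600 …(+1); best=16800 via (B,hash)
  {ACDF}: card=100000; try (A,hash)→14200, (C,hash)→31700, (A,merge)→61950, (A,nl_idx)→133600, (A,nl)→209600, (C,merge)→327700 …(+1); best=14200 via (A,hash)
  {BCDEF}: card=4000000; try (E,hash)→100800, (E,merge)→1459050, (F,hash)→2056800, (E,nl_idx)→4656800, (E,nl)→20016800, (F,merge)→44056550 …(+1); best=100800 via (E,hash)
  {ABCDF}: card=2000000; try (A,hash)→97400, (B,hash)→117400, (A,merge)→1457150, (B,merge)→1816000, (A,nl_idx)→2496800, (B,nl_idx)→2814200 …(+2); best=97400 via (A,hash)
  {ABCDEF}: card=100000000; try (E,hash)→2101400, (A,hash)→4101400, (E,merge)→44099650, (A,merge)→92101150, (E,nl_idx)→116097400, (A,nl_idx)→124100800 …(+2); best=2101400 via (E,hash)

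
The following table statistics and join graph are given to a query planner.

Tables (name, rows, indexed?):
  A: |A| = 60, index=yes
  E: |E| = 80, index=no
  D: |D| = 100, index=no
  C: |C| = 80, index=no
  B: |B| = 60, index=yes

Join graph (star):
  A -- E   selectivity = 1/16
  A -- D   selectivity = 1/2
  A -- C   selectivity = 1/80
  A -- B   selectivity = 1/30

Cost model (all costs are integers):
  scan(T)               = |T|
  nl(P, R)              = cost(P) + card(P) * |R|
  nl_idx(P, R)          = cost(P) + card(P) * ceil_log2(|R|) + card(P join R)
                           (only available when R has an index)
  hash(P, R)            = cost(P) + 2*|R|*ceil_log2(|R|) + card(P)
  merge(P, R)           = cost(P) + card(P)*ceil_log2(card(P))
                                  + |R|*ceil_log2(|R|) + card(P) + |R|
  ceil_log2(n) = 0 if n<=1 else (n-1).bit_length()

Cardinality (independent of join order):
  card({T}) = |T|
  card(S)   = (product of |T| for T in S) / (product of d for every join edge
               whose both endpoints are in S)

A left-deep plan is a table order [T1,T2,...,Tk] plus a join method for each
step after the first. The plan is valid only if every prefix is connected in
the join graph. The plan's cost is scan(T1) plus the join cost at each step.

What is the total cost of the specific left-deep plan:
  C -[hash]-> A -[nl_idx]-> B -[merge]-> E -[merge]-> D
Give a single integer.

step 1: scan C: cost=80, card=80
step 2: join A via hash
    card(P join A) = 80*60/(80) = 60
    cost = 80 + 2*60*6 + 80 = 880
step 3: join B via nl_idx
    card(P join B) = 60*60/(30) = 120
    cost = 880 + 60*6 + 120 = 1360
step 4: join E via merge
    card(P join E) = 120*80/(16) = 600
    cost = 1360 + 120*7 + 80*7 + 120 + 80 = 2960
step 5: join D via merge
    card(P join D) = 600*100/(2) = 30000
    cost = 2960 + 600*10 + 100*7 + 600 + 100 = 10360

10360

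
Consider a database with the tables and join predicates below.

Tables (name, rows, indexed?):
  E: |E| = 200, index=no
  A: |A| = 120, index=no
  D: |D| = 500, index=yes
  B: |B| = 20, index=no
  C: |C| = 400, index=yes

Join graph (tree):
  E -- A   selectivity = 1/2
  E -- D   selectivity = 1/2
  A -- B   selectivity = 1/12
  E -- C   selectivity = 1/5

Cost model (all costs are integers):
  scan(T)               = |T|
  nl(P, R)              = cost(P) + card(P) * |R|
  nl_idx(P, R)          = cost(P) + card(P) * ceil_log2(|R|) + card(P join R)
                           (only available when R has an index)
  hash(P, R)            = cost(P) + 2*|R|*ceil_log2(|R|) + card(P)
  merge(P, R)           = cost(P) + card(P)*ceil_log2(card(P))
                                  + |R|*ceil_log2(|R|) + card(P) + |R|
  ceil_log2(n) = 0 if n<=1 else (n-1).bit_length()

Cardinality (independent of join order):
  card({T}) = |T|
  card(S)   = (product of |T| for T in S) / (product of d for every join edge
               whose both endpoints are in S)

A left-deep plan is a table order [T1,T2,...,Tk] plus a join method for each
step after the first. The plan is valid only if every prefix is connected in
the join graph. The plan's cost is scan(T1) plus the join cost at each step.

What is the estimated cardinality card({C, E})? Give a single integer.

Tables in S: C(400), E(200)
Edges inside S: E-C(d=5)
numerator = 400 * 200 = 80000
denominator = 5 = 5
card(S) = 80000 / 5 = 16000

16000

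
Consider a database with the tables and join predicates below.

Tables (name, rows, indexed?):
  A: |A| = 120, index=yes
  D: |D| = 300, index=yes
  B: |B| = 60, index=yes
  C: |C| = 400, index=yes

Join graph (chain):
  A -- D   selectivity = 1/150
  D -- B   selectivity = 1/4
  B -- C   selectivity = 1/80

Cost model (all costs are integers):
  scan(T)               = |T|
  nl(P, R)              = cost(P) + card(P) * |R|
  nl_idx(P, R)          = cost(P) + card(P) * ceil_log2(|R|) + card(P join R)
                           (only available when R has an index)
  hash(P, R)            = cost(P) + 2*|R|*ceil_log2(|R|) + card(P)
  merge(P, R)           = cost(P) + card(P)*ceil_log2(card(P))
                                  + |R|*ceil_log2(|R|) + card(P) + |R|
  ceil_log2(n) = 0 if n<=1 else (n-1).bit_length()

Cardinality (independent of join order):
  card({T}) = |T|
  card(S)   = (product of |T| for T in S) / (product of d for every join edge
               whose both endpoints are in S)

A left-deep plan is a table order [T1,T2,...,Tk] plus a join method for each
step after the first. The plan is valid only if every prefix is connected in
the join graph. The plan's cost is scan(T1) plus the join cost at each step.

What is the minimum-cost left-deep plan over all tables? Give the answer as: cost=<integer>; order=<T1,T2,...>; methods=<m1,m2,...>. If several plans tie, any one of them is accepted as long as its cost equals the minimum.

cost=13200; order=A,D,B,C; methods=nl_idx,hash,hash

Selinger DP (subsets sized 1..n):
  {A}: scan cost=120, card=120
  {D}: scan cost=300, card=300
  {B}: scan cost=60, card=60
  {C}: scan cost=400, card=400
  {AD}: card=240; try (D,nl_idx)→1440, (A,hash)→2280, (A,nl_idx)→2640, (D,merge)→4080, (A,merge)→4260, (D,hash)→5640 …(+2); best=1440 via (D,nl_idx)
  {BD}: card=4500; try (B,hash)→1320, (D,merge)→3480, (B,merge)→3720, (D,nl_idx)→5100, (D,hash)→5520, (B,nl_idx)→6600 …(+2); best=1320 via (B,hash)
  {BC}: card=300; try (C,nl_idx)→900, (B,hash)→1520, (B,nl_idx)→3100, (C,merge)→4480, (B,merge)→4820, (C,hash)→7320 …(+2); best=900 via (C,nl_idx)
  {ABD}: card=3600; try (B,hash)→2400, (B,merge)→4020, (B,nl_idx)→6480, (A,hash)→7500, (B,nl)→15840, (A,nl_idx)→36420 …(+2); best=2400 via (B,hash)
  {BCD}: card=22500; try (D,hash)→6600, (D,merge)→6900, (C,hash)→13020, (D,nl_idx)→26100, (C,nl_idx)→64320, (C,merge)→68320 …(+2); best=6600 via (D,hash)
  {ABCD}: card=18000; try (C,hash)→13200, (A,hash)→30780, (C,nl_idx)→52800, (C,merge)→53200, (A,nl_idx)→182100, (A,merge)→367560 …(+2); best=13200 via (C,hash)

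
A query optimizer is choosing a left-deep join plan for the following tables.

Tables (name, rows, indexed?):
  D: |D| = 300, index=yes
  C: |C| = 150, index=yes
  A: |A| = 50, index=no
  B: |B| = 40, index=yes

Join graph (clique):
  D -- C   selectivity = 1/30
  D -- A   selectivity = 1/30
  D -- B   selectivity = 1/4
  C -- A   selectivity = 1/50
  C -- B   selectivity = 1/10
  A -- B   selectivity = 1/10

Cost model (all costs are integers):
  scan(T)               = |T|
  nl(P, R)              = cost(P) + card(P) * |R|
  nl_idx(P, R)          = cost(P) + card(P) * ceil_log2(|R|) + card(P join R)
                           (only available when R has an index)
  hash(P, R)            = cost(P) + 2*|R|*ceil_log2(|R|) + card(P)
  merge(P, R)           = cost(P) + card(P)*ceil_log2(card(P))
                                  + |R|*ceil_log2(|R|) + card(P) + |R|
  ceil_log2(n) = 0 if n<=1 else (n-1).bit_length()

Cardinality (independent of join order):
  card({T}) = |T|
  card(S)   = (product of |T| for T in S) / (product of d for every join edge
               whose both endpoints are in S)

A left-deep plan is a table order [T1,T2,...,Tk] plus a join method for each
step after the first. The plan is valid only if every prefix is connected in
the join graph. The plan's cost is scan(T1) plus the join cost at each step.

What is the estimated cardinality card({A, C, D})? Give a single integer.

50

Tables in S: A(50), C(150), D(300)
Edges inside S: D-C(d=30), D-A(d=30), C-A(d=50)
numerator = 50 * 150 * 300 = 2250000
denominator = 30 * 30 * 50 = 45000
card(S) = 2250000 / 45000 = 50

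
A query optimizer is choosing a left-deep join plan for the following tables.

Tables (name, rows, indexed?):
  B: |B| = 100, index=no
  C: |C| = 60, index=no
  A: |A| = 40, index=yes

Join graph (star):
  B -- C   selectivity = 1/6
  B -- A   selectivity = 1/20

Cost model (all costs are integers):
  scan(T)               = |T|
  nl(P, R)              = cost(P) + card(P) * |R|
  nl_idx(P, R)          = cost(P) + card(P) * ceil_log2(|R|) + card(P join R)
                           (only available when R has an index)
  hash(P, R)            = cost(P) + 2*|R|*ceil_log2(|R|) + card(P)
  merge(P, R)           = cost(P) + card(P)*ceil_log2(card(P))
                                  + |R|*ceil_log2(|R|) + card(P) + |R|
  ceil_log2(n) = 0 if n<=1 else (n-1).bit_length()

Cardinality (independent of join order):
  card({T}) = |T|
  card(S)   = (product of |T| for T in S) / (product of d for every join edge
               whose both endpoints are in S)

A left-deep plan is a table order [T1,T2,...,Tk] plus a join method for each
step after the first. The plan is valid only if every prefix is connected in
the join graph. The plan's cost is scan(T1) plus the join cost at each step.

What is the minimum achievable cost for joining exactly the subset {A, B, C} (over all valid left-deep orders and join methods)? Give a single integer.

Selinger DP over subsets of {A,B,C}:
  {B}: scan cost=100, card=100
  {C}: scan cost=60, card=60
  {A}: scan cost=40, card=40
  {BC}: card=1000; try (C,hash)→920, (B,merge)→1280, (C,merge)→1320, (B,hash)→1520, (B,nl)→6060, (C,nl)→6100; best=920 via (C,hash)
  {AB}: card=200; try (A,hash)→680, (A,nl_idx)→900, (B,merge)→1120, (A,merge)→1180, (B,hash)→1480, (B,nl)→4040 …(+1); best=680 via (A,hash)
  {ABC}: card=2000; try (C,hash)→1600, (A,hash)→2400, (C,merge)→2900, (A,nl_idx)→8920, (A,merge)→12200, (C,nl)→12680 …(+1); best=1600 via (C,hash)

1600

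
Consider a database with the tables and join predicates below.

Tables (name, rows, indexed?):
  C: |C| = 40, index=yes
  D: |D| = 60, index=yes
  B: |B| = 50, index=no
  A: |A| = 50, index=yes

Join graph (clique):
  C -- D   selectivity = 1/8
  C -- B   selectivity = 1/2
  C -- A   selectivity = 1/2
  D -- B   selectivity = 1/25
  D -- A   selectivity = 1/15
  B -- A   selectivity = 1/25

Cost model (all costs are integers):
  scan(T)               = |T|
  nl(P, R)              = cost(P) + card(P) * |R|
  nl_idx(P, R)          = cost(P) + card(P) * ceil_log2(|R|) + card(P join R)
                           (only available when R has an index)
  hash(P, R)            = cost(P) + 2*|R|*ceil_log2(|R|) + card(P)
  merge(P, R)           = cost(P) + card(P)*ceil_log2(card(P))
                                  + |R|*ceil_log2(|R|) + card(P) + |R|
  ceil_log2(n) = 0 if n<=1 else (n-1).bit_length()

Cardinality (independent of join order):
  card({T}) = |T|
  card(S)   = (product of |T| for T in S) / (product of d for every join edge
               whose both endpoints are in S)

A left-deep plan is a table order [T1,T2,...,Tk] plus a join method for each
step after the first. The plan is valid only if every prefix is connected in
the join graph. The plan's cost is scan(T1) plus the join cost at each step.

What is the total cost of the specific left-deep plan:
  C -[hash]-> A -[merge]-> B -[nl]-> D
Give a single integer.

72030

step 1: scan C: cost=40, card=40
step 2: join A via hash
    card(P join A) = 40*50/(2) = 1000
    cost = 40 + 2*50*6 + 40 = 680
step 3: join B via merge
    card(P join B) = 1000*50/(2*25) = 1000
    cost = 680 + 1000*10 + 50*6 + 1000 + 50 = 12030
step 4: join D via nl
    card(P join D) = 1000*60/(8*25*15) = 20
    cost = 12030 + 1000*60 = 72030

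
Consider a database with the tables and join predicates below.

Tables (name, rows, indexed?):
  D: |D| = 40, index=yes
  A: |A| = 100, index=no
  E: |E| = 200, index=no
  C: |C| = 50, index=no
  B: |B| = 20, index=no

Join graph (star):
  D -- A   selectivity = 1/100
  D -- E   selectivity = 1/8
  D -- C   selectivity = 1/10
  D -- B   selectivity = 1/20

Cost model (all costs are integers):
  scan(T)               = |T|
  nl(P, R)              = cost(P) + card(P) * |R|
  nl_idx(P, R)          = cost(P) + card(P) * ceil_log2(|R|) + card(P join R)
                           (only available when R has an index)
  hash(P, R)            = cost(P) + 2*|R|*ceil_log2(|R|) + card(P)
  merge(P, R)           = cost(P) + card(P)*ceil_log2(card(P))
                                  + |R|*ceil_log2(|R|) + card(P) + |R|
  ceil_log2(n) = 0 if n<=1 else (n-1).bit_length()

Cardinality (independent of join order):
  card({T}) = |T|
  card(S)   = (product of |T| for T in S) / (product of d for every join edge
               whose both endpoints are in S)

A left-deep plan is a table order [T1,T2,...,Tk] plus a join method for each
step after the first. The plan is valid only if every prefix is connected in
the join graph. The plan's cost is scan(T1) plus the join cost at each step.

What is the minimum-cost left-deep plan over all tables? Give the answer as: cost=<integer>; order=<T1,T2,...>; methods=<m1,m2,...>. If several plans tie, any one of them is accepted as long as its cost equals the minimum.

Selinger DP (subsets sized 1..n):
  {D}: scan cost=40, card=40
  {A}: scan cost=100, card=100
  {E}: scan cost=200, card=200
  {C}: scan cost=50, card=50
  {B}: scan cost=20, card=20
  {AD}: card=40; try (D,hash)→680, (D,nl_idx)→740, (A,merge)→1120, (D,merge)→1180, (A,hash)→1480, (A,nl)→4040 …(+1); best=680 via (D,hash)
  {DE}: card=1000; try (D,hash)→880, (E,merge)→2120, (D,merge)→2280, (D,nl_idx)→2400, (E,hash)→3280, (E,nl)→8040 …(+1); best=880 via (D,hash)
  {CD}: card=200; try (D,nl_idx)→550, (D,hash)→580, (C,merge)→670, (D,merge)→680, (C,hash)→680, (C,nl)→2040 …(+1); best=550 via (D,nl_idx)
  {BD}: card=40; try (D,nl_idx)→180, (B,hash)→280, (D,merge)→420, (B,merge)→440, (D,hash)→520, (D,nl)→820 …(+1); best=180 via (D,nl_idx)
  {ADE}: card=1000; try (E,merge)→2760, (A,hash)→3280, (E,hash)→3920, (E,nl)→8680, (A,merge)→12680, (A,nl)→100880; best=2760 via (E,merge)
  {ACD}: card=200; try (C,merge)→1310, (C,hash)→1320, (A,hash)→2150, (C,nl)→2680, (A,merge)→3150, (A,nl)→20550; best=1310 via (C,merge)
  {ABD}: card=40; try (B,hash)→920, (B,merge)→1080, (A,merge)→1260, (B,nl)→1480, (A,hash)→1620, (A,nl)→4180; best=920 via (B,hash)
  {CDE}: card=5000; try (C,hash)→2480, (E,hash)→3950, (E,merge)→4150, (C,merge)→12230, (E,nl)→40550, (C,nl)→50880; best=2480 via (C,hash)
  {BDE}: card=1000; try (B,hash)→2080, (E,merge)→2260, (E,hash)→3420, (E,nl)→8180, (B,merge)→12000, (B,nl)→20880; best=2080 via (B,hash)
  {BCD}: card=200; try (C,merge)→810, (C,hash)→820, (B,hash)→950, (C,nl)→2180, (B,merge)→2470, (B,nl)→4550; best=810 via (C,merge)
  {ACDE}: card=5000; try (C,hash)→4360, (E,hash)→4710, (E,merge)→4910, (A,hash)→8880, (C,merge)→14110, (E,nl)→41310 …(+3); best=4360 via (C,hash)
  {ABDE}: card=1000; try (E,merge)→3000, (B,hash)→3960, (E,hash)→4160, (A,hash)→4480, (E,nl)→8920, (B,merge)→13880 …(+3); best=3000 via (E,merge)
  {ABCD}: card=200; try (C,merge)→1550, (C,hash)→1560, (B,hash)→1710, (A,hash)→2410, (C,nl)→2920, (B,merge)→3230 …(+3); best=1550 via (C,merge)
  {BCDE}: card=5000; try (C,hash)→3680, (E,hash)→4210, (E,merge)→4410, (B,hash)→7680, (C,merge)→13430, (E,nl)→40810 …(+3); best=3680 via (C,hash)
  {ABCDE}: card=5000; try (C,hash)→4600, (E,hash)→4950, (E,merge)→5150, (B,hash)→9560, (A,hash)→10080, (C,merge)→14350 …(+6); best=4600 via (C,hash)

cost=4600; order=A,D,B,E,C; methods=hash,hash,merge,hash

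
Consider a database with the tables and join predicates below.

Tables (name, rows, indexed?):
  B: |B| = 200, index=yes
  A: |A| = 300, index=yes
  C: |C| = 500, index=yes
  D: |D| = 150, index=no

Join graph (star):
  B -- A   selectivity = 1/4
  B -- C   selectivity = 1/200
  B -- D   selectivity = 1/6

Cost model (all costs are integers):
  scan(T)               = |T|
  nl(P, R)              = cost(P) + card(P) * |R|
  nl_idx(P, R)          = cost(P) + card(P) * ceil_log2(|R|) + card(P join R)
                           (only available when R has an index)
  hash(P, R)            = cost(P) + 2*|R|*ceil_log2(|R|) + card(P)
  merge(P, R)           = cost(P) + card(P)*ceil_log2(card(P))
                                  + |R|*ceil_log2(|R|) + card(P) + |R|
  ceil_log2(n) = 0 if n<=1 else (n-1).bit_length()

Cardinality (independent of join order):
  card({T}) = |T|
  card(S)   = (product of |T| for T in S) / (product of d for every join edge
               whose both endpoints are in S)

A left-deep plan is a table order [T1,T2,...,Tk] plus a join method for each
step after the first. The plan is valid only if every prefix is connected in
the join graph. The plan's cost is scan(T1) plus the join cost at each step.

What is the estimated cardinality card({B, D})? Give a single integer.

5000

Tables in S: B(200), D(150)
Edges inside S: B-D(d=6)
numerator = 200 * 150 = 30000
denominator = 6 = 6
card(S) = 30000 / 6 = 5000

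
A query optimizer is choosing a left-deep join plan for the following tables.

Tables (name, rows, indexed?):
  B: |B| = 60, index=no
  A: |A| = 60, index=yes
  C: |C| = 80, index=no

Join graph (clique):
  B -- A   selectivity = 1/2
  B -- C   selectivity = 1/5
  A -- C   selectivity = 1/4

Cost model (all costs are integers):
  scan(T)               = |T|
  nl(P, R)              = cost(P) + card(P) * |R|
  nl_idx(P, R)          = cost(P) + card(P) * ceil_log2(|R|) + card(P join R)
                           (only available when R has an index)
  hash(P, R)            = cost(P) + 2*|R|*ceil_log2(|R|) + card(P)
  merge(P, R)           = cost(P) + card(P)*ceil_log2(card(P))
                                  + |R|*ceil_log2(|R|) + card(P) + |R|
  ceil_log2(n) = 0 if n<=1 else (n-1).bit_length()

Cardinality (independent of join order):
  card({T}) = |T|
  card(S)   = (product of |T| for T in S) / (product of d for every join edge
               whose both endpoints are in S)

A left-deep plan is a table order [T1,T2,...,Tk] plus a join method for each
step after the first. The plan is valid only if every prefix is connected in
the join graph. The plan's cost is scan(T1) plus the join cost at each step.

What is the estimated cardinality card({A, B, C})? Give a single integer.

Tables in S: A(60), B(60), C(80)
Edges inside S: B-A(d=2), B-C(d=5), A-C(d=4)
numerator = 60 * 60 * 80 = 288000
denominator = 2 * 5 * 4 = 40
card(S) = 288000 / 40 = 7200

7200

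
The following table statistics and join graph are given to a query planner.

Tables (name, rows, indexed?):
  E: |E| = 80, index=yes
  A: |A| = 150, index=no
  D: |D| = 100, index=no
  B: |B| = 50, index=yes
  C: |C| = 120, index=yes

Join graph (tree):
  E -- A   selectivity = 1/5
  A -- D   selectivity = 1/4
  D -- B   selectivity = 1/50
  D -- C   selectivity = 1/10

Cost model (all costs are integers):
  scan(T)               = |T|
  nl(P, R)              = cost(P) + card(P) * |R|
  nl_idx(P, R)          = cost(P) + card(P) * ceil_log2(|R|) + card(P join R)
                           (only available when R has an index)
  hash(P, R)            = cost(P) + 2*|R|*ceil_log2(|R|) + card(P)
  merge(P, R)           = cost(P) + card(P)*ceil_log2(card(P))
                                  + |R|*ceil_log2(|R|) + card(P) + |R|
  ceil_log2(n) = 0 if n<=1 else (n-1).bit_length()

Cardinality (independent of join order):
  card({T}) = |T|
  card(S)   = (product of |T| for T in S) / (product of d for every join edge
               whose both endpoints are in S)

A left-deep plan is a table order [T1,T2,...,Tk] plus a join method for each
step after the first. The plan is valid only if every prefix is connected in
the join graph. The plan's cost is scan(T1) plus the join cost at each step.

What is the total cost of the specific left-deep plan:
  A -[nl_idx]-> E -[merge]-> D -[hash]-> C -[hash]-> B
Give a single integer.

step 1: scan A: cost=150, card=150
step 2: join E via nl_idx
    card(P join E) = 150*80/(5) = 2400
    cost = 150 + 150*7 + 2400 = 3600
step 3: join D via merge
    card(P join D) = 2400*100/(4) = 60000
    cost = 3600 + 2400*12 + 100*7 + 2400 + 100 = 35600
step 4: join C via hash
    card(P join C) = 60000*120/(10) = 720000
    cost = 35600 + 2*120*7 + 60000 = 97280
step 5: join B via hash
    card(P join B) = 720000*50/(50) = 720000
    cost = 97280 + 2*50*6 + 720000 = 817880

817880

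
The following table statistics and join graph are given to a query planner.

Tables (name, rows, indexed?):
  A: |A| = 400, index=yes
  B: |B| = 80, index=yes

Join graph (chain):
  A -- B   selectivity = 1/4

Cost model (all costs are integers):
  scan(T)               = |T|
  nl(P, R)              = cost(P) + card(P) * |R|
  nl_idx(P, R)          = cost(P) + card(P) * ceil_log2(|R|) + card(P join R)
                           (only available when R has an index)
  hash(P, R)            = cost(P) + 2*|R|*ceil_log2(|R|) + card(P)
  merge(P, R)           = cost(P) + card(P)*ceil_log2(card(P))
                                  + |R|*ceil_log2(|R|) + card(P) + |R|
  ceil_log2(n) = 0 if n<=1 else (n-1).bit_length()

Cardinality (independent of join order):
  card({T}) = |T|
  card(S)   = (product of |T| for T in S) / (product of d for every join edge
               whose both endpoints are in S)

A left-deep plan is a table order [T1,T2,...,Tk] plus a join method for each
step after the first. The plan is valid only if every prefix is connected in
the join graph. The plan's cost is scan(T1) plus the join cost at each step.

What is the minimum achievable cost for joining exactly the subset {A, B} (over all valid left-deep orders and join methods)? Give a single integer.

1920

Selinger DP over subsets of {A,B}:
  {A}: scan cost=400, card=400
  {B}: scan cost=80, card=80
  {AB}: card=8000; try (B,hash)→1920, (A,merge)→4720, (B,merge)→5040, (A,hash)→7360, (A,nl_idx)→8800, (B,nl_idx)→11200 …(+2); best=1920 via (B,hash)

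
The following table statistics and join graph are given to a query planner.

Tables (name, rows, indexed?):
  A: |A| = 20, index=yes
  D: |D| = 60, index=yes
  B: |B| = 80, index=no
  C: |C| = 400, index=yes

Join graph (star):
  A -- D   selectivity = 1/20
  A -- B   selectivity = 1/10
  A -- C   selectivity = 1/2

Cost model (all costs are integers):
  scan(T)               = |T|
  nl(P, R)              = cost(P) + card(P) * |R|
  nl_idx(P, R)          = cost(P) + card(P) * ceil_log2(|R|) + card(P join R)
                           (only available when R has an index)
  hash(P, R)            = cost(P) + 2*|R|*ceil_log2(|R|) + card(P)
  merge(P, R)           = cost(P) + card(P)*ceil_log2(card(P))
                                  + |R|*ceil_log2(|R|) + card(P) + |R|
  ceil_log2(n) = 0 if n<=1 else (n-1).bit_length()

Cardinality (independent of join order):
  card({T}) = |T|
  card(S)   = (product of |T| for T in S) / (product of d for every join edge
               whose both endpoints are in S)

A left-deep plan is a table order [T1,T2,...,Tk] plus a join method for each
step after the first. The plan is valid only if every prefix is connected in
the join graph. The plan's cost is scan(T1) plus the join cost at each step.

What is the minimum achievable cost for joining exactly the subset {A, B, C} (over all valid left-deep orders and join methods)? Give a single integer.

5800

Selinger DP over subsets of {A,B,C}:
  {A}: scan cost=20, card=20
  {B}: scan cost=80, card=80
  {C}: scan cost=400, card=400
  {AB}: card=160; try (A,hash)→360, (A,nl_idx)→640, (B,merge)→780, (A,merge)→840, (B,hash)→1160, (B,nl)→1620 …(+1); best=360 via (A,hash)
  {AC}: card=4000; try (A,hash)→1000, (C,merge)→4140, (C,nl_idx)→4200, (A,merge)→4520, (A,nl_idx)→6400, (C,hash)→7240 …(+2); best=1000 via (A,hash)
  {ABC}: card=32000; try (C,merge)→5800, (B,hash)→6120, (C,hash)→7720, (C,nl_idx)→33800, (B,merge)→53640, (C,nl)→64360 …(+1); best=5800 via (C,merge)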